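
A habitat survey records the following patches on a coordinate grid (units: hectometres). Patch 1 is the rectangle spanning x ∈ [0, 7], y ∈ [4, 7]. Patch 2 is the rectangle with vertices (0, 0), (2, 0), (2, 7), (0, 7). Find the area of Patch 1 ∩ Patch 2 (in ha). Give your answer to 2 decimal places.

|Patch 1∩Patch 2|: x∈[0,2], y∈[4,7] → 2·3 = 6.

6.00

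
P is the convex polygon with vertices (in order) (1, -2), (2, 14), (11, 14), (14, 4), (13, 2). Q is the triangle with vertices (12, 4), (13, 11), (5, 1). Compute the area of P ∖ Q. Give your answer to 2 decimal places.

|P| = 156, |P∩Q| = 22.1839.
|P ∖ Q| = |P| − |P∩Q| = 156 − 22.1839 = 133.82.

133.82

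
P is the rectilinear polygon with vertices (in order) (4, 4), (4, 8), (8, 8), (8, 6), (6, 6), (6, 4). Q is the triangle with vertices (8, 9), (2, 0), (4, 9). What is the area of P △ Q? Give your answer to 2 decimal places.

14.00

|P| = 12, |Q| = 18, |P∩Q| = 8.
|P △ Q| = |P| + |Q| − 2·|P∩Q| = 12 + 18 − 16 = 14.00.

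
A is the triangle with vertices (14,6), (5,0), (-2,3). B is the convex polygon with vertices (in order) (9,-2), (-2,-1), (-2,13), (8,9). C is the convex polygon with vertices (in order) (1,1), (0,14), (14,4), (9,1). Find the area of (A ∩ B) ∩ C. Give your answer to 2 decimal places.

22.75

The region (A ∩ B) ∩ C is the polygon with vertices (0.943,1.739), (0.806,3.526), (8.369,4.944), (8.6,2.4), (6.5,1), (2.667,1).
By the shoelace formula its area is 22.75.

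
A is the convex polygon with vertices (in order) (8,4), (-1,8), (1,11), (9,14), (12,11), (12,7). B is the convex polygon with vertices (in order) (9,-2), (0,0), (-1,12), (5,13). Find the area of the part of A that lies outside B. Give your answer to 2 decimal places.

|A| = 80.5, |A∩B| = 34.7607.
|A ∖ B| = |A| − |A∩B| = 80.5 − 34.7607 = 45.74.

45.74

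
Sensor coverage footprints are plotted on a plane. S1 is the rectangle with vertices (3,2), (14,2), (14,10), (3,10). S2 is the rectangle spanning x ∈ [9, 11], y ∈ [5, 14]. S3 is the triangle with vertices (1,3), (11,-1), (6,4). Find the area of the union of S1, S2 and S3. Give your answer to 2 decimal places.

By inclusion–exclusion:
Individual areas: |S1| = 88, |S2| = 18, |S3| = 15.
|S1∩S2|: x∈[9,11], y∈[5,10] → 2·5 = 10.
|S1∩S3| = 7.05.
|S2∩S3| = 0.
|S1∩S2∩S3| = 0.
|S1 ∪ S2 ∪ S3| = 121 − 17.05 + 0 = 103.95.

103.95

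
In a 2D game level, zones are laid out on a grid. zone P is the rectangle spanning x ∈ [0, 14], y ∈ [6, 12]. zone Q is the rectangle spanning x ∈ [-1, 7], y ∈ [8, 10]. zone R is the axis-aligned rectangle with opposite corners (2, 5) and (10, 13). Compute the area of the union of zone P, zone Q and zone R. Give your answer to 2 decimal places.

By inclusion–exclusion:
Individual areas: |zone P| = 84, |zone Q| = 16, |zone R| = 64.
|zone P∩zone Q|: x∈[0,7], y∈[8,10] → 7·2 = 14.
|zone P∩zone R|: x∈[2,10], y∈[6,12] → 8·6 = 48.
|zone Q∩zone R|: x∈[2,7], y∈[8,10] → 5·2 = 10.
|zone P∩zone Q∩zone R| = 10.
|zone P ∪ zone Q ∪ zone R| = 164 − 72 + 10 = 102.00.

102.00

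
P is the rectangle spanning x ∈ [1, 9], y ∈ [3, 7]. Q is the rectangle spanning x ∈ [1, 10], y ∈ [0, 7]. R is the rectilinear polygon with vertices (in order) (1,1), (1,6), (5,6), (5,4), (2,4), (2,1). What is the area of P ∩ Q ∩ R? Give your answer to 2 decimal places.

9.00

The intersection is the polygon with vertices (1,3), (1,6), (5,6), (5,4), (2,4), (2,3).
By the shoelace formula its area is 9.00.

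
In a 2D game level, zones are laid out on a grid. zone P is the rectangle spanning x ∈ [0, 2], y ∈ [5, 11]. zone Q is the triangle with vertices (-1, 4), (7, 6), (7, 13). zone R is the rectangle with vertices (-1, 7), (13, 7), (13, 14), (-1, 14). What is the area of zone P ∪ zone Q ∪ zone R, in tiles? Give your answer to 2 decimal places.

By inclusion–exclusion:
Individual areas: |zone P| = 12, |zone Q| = 28, |zone R| = 98.
|zone P∩zone Q| = 2.5.
|zone P∩zone R|: x∈[0,2], y∈[7,11] → 2·4 = 8.
|zone Q∩zone R| = 16.
|zone P∩zone Q∩zone R| = 0.0625.
|zone P ∪ zone Q ∪ zone R| = 138 − 26.5 + 0.0625 = 111.56.

111.56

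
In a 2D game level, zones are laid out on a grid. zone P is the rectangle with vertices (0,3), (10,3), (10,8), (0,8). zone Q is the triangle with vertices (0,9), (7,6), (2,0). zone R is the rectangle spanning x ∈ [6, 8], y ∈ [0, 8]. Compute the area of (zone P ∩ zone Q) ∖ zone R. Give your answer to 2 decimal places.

|zone P ∩ zone Q| = 22.6944.
|(zone P ∩ zone Q) ∩ zone R| = 0.8143.
|(zone P ∩ zone Q) ∖ zone R| = 22.6944 − 0.8143 = 21.88.

21.88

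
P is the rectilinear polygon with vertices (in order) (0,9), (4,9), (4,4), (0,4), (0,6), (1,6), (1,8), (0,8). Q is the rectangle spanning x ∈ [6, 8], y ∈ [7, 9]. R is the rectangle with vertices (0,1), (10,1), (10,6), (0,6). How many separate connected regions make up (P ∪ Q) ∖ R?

2

(P ∪ Q) ∖ R splits into 2 disjoint pieces (area 10, area 4).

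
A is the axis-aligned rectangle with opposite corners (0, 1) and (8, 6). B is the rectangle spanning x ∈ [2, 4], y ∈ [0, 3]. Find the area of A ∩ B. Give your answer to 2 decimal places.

4.00

|A∩B|: x∈[2,4], y∈[1,3] → 2·2 = 4.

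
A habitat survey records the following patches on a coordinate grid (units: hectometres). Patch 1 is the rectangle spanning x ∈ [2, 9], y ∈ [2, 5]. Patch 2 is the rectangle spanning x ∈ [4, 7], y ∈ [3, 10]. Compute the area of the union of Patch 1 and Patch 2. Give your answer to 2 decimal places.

36.00

By inclusion–exclusion:
Individual areas: |Patch 1| = 21, |Patch 2| = 21.
|Patch 1∩Patch 2|: x∈[4,7], y∈[3,5] → 3·2 = 6.
|Patch 1 ∪ Patch 2| = 42 − 6 = 36.00.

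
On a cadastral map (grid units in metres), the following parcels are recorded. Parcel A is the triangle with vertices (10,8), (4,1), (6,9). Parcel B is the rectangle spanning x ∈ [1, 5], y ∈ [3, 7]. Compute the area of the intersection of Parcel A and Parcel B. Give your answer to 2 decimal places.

0.50

The intersection is the polygon with vertices (5,5), (5,3), (4.5,3).
By the shoelace formula its area is 0.50.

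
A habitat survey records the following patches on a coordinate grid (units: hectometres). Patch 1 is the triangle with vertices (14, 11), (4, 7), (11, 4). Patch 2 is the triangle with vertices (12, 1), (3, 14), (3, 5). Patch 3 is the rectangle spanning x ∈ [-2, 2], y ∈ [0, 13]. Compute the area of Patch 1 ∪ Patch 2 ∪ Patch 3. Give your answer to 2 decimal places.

114.68

By inclusion–exclusion:
Individual areas: |Patch 1| = 29, |Patch 2| = 40.5, |Patch 3| = 52.
|Patch 1∩Patch 2| = 6.8242.
|Patch 1∩Patch 3| = 0.
|Patch 2∩Patch 3| = 0.
|Patch 1∩Patch 2∩Patch 3| = 0.
|Patch 1 ∪ Patch 2 ∪ Patch 3| = 121.5 − 6.8242 + 0 = 114.68.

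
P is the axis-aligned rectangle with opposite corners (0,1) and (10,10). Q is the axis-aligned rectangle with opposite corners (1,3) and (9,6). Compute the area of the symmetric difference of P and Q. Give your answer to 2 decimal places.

|P∩Q|: x∈[1,9], y∈[3,6] → 8·3 = 24.
|P △ Q| = |P| + |Q| − 2·|P∩Q| = 90 + 24 − 48 = 66.00.

66.00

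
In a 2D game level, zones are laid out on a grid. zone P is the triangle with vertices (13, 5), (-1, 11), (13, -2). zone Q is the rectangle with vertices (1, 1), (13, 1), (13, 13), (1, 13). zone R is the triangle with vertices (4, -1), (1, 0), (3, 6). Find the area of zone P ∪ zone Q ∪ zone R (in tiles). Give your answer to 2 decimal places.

By inclusion–exclusion:
Individual areas: |zone P| = 49, |zone Q| = 144, |zone R| = 10.
|zone P∩zone Q| = 43.1538.
|zone P∩zone R| = 0.
|zone Q∩zone R| = 5.9524.
|zone P∩zone Q∩zone R| = 0.
|zone P ∪ zone Q ∪ zone R| = 203 − 49.1062 + 0 = 153.89.

153.89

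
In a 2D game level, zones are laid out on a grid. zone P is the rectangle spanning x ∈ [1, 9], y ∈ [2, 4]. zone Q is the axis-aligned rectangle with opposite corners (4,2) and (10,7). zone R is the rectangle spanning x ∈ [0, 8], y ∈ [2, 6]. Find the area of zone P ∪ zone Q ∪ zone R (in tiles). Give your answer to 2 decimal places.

By inclusion–exclusion:
Individual areas: |zone P| = 16, |zone Q| = 30, |zone R| = 32.
|zone P∩zone Q|: x∈[4,9], y∈[2,4] → 5·2 = 10.
|zone P∩zone R|: x∈[1,8], y∈[2,4] → 7·2 = 14.
|zone Q∩zone R|: x∈[4,8], y∈[2,6] → 4·4 = 16.
|zone P∩zone Q∩zone R| = 8.
|zone P ∪ zone Q ∪ zone R| = 78 − 40 + 8 = 46.00.

46.00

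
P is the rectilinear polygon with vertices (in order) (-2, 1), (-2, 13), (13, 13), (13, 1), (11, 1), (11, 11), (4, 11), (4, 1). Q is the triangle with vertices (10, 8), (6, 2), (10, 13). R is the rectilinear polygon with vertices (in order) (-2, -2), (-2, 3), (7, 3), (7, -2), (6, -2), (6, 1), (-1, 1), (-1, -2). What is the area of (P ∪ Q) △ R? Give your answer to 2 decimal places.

118.97

|P ∪ Q| = 119.2727.
|(P ∪ Q) ∩ R| = 12.1515.
|(P ∪ Q) △ R| = 119.2727 + 24 − 24.303 = 118.97.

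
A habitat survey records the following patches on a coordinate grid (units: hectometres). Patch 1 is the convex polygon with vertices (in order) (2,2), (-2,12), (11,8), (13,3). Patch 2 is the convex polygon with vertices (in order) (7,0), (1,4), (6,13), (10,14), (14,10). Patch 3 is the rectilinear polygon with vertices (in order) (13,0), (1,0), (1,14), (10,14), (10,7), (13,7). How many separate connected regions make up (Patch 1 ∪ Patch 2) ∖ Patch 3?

(Patch 1 ∪ Patch 2) ∖ Patch 3 splits into 2 disjoint pieces (area 9.8654, area 16.85).

2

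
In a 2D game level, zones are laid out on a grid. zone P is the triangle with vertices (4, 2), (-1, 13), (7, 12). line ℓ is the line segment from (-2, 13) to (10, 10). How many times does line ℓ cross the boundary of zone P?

The segment meets the boundary at (6.651,10.837), (-0.872,12.718).

2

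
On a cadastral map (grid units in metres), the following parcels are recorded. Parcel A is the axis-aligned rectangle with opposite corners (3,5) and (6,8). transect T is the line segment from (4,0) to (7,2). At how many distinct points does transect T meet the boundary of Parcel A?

0

The segment lies entirely outside Parcel A and never meets its boundary.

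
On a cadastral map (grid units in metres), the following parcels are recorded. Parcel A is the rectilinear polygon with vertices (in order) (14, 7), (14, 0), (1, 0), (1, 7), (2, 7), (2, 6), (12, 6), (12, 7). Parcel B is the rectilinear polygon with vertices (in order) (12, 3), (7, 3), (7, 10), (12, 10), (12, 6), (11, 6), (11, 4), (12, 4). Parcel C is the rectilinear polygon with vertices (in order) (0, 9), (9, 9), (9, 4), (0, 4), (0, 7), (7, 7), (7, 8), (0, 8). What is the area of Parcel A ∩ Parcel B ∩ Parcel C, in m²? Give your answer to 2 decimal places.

The intersection is the polygon with vertices (7,6), (9,6), (9,4), (7,4).
By the shoelace formula its area is 4.00.

4.00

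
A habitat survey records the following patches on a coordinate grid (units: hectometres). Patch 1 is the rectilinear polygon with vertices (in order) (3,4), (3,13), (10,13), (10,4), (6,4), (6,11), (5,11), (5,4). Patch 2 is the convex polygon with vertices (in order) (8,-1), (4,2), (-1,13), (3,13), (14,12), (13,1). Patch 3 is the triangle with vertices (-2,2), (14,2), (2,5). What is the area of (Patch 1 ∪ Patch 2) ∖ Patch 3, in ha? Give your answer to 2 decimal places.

131.73

|Patch 1 ∪ Patch 2| = 145.7364.
|(Patch 1 ∪ Patch 2) ∩ Patch 3| = 14.0106.
|(Patch 1 ∪ Patch 2) ∖ Patch 3| = 145.7364 − 14.0106 = 131.73.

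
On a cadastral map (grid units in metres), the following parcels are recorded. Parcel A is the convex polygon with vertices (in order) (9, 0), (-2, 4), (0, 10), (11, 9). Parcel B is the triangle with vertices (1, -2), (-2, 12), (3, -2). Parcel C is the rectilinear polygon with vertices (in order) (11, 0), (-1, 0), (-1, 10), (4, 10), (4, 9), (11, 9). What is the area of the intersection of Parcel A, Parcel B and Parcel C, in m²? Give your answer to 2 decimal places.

The intersection is the polygon with vertices (-0.957,7.13), (-0.621,8.138), (1.284,2.806), (-0.141,3.324).
By the shoelace formula its area is 4.35.

4.35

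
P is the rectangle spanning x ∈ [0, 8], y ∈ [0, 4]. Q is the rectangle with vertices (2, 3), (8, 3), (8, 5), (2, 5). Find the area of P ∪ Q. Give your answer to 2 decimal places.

38.00

By inclusion–exclusion:
Individual areas: |P| = 32, |Q| = 12.
|P∩Q|: x∈[2,8], y∈[3,4] → 6·1 = 6.
|P ∪ Q| = 44 − 6 = 38.00.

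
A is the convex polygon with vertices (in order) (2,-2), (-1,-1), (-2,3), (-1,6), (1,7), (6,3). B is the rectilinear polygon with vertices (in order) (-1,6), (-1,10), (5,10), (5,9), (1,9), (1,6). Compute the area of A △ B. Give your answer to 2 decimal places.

54.00

|A| = 44, |B| = 12, |A∩B| = 1.
|A △ B| = |A| + |B| − 2·|A∩B| = 44 + 12 − 2 = 54.00.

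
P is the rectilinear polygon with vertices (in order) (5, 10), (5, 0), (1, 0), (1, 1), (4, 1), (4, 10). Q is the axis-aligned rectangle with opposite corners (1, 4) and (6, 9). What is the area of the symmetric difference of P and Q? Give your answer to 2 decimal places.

28.00

|P| = 13, |Q| = 25, |P∩Q| = 5.
|P △ Q| = |P| + |Q| − 2·|P∩Q| = 13 + 25 − 10 = 28.00.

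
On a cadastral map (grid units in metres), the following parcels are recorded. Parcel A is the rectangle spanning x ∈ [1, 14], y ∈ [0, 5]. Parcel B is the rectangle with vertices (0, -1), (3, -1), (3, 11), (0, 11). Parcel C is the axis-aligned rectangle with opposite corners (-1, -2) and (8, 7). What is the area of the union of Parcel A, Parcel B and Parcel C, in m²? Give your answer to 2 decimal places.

123.00

By inclusion–exclusion:
Individual areas: |Parcel A| = 65, |Parcel B| = 36, |Parcel C| = 81.
|Parcel A∩Parcel B|: x∈[1,3], y∈[0,5] → 2·5 = 10.
|Parcel A∩Parcel C|: x∈[1,8], y∈[0,5] → 7·5 = 35.
|Parcel B∩Parcel C|: x∈[0,3], y∈[-1,7] → 3·8 = 24.
|Parcel A∩Parcel B∩Parcel C| = 10.
|Parcel A ∪ Parcel B ∪ Parcel C| = 182 − 69 + 10 = 123.00.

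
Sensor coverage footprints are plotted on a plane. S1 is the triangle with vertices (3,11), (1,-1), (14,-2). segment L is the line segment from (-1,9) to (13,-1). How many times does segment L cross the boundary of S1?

1

The segment meets the boundary at (2.277,6.66).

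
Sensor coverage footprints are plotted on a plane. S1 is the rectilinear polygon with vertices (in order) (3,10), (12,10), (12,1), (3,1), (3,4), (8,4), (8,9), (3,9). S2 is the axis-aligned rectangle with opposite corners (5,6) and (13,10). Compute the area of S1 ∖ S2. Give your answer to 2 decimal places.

37.00

|S1| = 56, |S1∩S2| = 19.
|S1 ∖ S2| = |S1| − |S1∩S2| = 56 − 19 = 37.00.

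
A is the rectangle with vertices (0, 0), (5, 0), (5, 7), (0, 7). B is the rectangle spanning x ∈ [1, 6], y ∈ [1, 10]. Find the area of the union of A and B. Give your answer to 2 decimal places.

56.00

By inclusion–exclusion:
Individual areas: |A| = 35, |B| = 45.
|A∩B|: x∈[1,5], y∈[1,7] → 4·6 = 24.
|A ∪ B| = 80 − 24 = 56.00.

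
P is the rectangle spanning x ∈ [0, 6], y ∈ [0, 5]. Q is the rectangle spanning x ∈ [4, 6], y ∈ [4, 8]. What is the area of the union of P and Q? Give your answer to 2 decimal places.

By inclusion–exclusion:
Individual areas: |P| = 30, |Q| = 8.
|P∩Q|: x∈[4,6], y∈[4,5] → 2·1 = 2.
|P ∪ Q| = 38 − 2 = 36.00.

36.00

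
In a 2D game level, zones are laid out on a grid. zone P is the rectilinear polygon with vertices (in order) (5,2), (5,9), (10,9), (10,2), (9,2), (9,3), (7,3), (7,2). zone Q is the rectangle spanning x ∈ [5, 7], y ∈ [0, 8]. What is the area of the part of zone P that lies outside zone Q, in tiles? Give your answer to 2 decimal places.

21.00

|zone P| = 33, |zone P∩zone Q| = 12.
|zone P ∖ zone Q| = |zone P| − |zone P∩zone Q| = 33 − 12 = 21.00.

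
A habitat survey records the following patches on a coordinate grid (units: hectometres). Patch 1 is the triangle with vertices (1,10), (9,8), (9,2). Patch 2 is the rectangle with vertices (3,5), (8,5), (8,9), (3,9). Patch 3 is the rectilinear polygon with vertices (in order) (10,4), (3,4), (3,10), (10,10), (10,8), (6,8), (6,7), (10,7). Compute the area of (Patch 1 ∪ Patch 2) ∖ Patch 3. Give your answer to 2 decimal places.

6.50

|Patch 1 ∪ Patch 2| = 29.625.
|(Patch 1 ∪ Patch 2) ∩ Patch 3| = 23.125.
|(Patch 1 ∪ Patch 2) ∖ Patch 3| = 29.625 − 23.125 = 6.50.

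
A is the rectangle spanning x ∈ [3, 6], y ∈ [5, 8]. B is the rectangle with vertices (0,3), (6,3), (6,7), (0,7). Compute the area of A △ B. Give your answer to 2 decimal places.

21.00

|A∩B|: x∈[3,6], y∈[5,7] → 3·2 = 6.
|A △ B| = |A| + |B| − 2·|A∩B| = 9 + 24 − 12 = 21.00.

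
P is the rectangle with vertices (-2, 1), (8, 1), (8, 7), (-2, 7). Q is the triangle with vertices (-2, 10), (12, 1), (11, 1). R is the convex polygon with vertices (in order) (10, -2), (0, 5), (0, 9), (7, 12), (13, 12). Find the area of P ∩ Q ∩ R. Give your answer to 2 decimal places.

1.97

The intersection is the polygon with vertices (2.333,7), (2.667,7), (8,3.571), (8,3.077).
By the shoelace formula its area is 1.97.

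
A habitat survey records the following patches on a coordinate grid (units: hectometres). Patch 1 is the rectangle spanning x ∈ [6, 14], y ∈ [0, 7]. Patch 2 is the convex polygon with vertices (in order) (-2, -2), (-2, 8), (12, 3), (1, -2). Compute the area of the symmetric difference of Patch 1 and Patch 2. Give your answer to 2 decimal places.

|Patch 1| = 56, |Patch 2| = 77.5, |Patch 1∩Patch 2| = 14.6104.
|Patch 1 △ Patch 2| = |Patch 1| + |Patch 2| − 2·|Patch 1∩Patch 2| = 56 + 77.5 − 29.2208 = 104.28.

104.28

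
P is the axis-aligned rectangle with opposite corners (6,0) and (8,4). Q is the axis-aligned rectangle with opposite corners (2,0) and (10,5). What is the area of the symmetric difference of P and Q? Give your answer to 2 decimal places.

32.00

|P∩Q|: x∈[6,8], y∈[0,4] → 2·4 = 8.
|P △ Q| = |P| + |Q| − 2·|P∩Q| = 8 + 40 − 16 = 32.00.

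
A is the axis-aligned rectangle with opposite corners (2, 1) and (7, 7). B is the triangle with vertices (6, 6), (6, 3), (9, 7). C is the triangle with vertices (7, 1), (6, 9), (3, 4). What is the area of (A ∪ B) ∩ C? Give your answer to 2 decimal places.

13.05

The region (A ∪ B) ∩ C is the polygon with vertices (6.25,7), (7,1), (3,4), (4.8,7).
By the shoelace formula its area is 13.05.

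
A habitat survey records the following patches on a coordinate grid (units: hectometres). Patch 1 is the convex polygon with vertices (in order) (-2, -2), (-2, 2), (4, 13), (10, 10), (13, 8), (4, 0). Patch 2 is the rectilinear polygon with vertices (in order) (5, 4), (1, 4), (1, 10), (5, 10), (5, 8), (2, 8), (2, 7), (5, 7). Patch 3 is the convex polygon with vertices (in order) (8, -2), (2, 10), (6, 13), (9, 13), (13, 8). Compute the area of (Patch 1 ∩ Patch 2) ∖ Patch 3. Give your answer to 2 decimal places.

|Patch 1 ∩ Patch 2| = 19.2955.
|(Patch 1 ∩ Patch 2) ∩ Patch 3| = 7.1868.
|(Patch 1 ∩ Patch 2) ∖ Patch 3| = 19.2955 − 7.1868 = 12.11.

12.11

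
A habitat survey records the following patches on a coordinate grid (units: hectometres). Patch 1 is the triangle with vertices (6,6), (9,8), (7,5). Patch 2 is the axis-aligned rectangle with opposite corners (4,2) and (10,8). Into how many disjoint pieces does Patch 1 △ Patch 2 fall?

1

Patch 1 △ Patch 2 is a single connected region.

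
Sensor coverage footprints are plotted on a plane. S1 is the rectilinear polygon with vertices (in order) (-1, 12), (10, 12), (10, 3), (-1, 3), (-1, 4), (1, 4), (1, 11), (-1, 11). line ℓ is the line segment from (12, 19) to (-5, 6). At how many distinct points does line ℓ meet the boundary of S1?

The segment meets the boundary at (1,10.588), (2.846,12).

2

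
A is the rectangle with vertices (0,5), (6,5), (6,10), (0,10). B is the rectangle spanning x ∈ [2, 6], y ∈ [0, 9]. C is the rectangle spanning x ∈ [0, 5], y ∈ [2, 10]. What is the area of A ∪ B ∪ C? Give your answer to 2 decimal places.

56.00

By inclusion–exclusion:
Individual areas: |A| = 30, |B| = 36, |C| = 40.
|A∩B|: x∈[2,6], y∈[5,9] → 4·4 = 16.
|A∩C|: x∈[0,5], y∈[5,10] → 5·5 = 25.
|B∩C|: x∈[2,5], y∈[2,9] → 3·7 = 21.
|A∩B∩C| = 12.
|A ∪ B ∪ C| = 106 − 62 + 12 = 56.00.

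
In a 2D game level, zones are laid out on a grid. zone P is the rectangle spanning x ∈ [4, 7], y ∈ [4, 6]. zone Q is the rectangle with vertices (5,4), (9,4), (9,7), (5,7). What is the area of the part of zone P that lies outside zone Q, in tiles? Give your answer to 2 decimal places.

|zone P∩zone Q|: x∈[5,7], y∈[4,6] → 2·2 = 4.
|zone P| = 6.
|zone P ∖ zone Q| = |zone P| − |zone P∩zone Q| = 6 − 4 = 2.00.

2.00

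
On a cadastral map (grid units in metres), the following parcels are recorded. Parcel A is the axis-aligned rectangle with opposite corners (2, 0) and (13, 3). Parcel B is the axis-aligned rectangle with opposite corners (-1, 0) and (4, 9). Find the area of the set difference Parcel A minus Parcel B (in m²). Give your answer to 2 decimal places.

|Parcel A∩Parcel B|: x∈[2,4], y∈[0,3] → 2·3 = 6.
|Parcel A| = 33.
|Parcel A ∖ Parcel B| = |Parcel A| − |Parcel A∩Parcel B| = 33 − 6 = 27.00.

27.00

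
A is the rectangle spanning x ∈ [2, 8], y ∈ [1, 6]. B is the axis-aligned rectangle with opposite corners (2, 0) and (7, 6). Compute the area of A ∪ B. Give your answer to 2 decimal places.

By inclusion–exclusion:
Individual areas: |A| = 30, |B| = 30.
|A∩B|: x∈[2,7], y∈[1,6] → 5·5 = 25.
|A ∪ B| = 60 − 25 = 35.00.

35.00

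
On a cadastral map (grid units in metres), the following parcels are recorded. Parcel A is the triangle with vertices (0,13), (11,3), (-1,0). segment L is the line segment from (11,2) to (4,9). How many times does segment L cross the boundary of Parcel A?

1

The segment meets the boundary at (10.2,2.8).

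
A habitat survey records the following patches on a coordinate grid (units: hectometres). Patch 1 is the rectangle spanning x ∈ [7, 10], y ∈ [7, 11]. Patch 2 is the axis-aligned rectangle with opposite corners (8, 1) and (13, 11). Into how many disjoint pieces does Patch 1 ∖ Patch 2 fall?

Patch 1 ∖ Patch 2 is a single connected region.

1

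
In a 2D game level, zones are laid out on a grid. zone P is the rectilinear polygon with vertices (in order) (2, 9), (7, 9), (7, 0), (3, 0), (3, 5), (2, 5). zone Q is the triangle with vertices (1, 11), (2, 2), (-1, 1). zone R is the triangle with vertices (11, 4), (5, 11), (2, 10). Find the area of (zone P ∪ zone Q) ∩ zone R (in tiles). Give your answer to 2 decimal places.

The region (zone P ∪ zone Q) ∩ zone R is the polygon with vertices (7,6.667), (3.5,9), (6.714,9), (7,8.667).
By the shoelace formula its area is 4.04.

4.04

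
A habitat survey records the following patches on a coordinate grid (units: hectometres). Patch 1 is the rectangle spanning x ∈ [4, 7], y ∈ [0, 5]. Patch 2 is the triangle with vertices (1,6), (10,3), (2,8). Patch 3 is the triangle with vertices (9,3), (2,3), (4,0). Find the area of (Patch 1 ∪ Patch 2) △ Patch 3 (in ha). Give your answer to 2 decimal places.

21.91

|Patch 1 ∪ Patch 2| = 24.0125.
|(Patch 1 ∪ Patch 2) ∩ Patch 3| = 6.3.
|(Patch 1 ∪ Patch 2) △ Patch 3| = 24.0125 + 10.5 − 12.6 = 21.91.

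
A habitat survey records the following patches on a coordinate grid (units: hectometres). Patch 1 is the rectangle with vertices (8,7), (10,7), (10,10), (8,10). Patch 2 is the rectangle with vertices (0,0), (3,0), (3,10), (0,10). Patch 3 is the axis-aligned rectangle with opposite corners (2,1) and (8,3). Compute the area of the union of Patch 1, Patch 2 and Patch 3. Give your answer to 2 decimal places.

By inclusion–exclusion:
Individual areas: |Patch 1| = 6, |Patch 2| = 30, |Patch 3| = 12.
|Patch 1∩Patch 2| = 0 (no overlap).
|Patch 1∩Patch 3| = 0 (no overlap).
|Patch 2∩Patch 3|: x∈[2,3], y∈[1,3] → 1·2 = 2.
|Patch 1∩Patch 2∩Patch 3| = 0.
|Patch 1 ∪ Patch 2 ∪ Patch 3| = 48 − 2 + 0 = 46.00.

46.00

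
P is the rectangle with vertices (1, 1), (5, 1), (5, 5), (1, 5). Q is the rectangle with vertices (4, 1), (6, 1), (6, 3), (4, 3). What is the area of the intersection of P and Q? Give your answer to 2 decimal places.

|P∩Q|: x∈[4,5], y∈[1,3] → 1·2 = 2.

2.00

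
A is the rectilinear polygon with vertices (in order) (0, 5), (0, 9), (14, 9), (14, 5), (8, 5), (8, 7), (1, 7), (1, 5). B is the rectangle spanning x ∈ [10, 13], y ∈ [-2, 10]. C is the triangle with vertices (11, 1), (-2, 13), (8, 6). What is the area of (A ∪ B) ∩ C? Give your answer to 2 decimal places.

4.12

|A ∪ B| = 66.
|(A ∪ B) ∩ C| = 4.12.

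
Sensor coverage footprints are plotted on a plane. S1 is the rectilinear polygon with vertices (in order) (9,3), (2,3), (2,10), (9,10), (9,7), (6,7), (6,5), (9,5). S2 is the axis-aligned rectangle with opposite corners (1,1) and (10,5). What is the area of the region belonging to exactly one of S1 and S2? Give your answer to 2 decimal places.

51.00

|S1| = 43, |S2| = 36, |S1∩S2| = 14.
|S1 △ S2| = |S1| + |S2| − 2·|S1∩S2| = 43 + 36 − 28 = 51.00.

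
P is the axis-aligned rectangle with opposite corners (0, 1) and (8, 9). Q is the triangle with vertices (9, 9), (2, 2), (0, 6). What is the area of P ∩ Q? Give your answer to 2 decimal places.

The intersection is the polygon with vertices (8,8), (2,2), (0,6), (8,8.667).
By the shoelace formula its area is 20.67.

20.67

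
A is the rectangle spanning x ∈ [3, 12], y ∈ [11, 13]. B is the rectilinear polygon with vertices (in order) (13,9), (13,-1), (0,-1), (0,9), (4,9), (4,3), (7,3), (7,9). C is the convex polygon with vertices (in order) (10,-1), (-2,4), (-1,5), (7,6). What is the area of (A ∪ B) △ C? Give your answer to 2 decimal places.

|A ∪ B| = 130.
|(A ∪ B) ∩ C| = 27.1667.
|(A ∪ B) △ C| = 130 + 38 − 54.3333 = 113.67.

113.67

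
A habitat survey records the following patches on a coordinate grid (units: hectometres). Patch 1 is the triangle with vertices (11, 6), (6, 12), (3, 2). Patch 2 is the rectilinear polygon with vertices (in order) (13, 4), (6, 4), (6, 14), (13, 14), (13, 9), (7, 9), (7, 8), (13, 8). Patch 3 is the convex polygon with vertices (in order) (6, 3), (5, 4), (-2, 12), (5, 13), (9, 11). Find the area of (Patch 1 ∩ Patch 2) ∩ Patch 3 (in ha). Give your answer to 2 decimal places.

9.22

The region (Patch 1 ∩ Patch 2) ∩ Patch 3 is the polygon with vertices (6,4), (6,12), (8.328,9.207), (8.25,9), (7,9), (7,8), (7.875,8), (6.375,4).
By the shoelace formula its area is 9.22.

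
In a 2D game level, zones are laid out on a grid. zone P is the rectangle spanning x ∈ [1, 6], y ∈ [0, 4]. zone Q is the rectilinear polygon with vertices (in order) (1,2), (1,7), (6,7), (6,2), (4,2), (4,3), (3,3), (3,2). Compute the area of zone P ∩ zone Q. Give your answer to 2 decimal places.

9.00

The intersection is the polygon with vertices (6,2), (4,2), (4,3), (3,3), (3,2), (1,2), (1,4), (6,4).
By the shoelace formula its area is 9.00.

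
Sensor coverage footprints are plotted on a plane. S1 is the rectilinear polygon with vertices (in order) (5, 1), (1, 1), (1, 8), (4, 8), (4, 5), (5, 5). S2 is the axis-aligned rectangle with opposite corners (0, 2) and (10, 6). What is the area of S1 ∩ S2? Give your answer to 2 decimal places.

The intersection is the polygon with vertices (1,6), (4,6), (4,5), (5,5), (5,2), (1,2).
By the shoelace formula its area is 15.00.

15.00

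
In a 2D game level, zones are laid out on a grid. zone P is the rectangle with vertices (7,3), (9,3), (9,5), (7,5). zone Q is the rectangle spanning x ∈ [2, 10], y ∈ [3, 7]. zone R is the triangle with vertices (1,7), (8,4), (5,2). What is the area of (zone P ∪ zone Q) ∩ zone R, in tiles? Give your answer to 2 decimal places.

9.94

The region (zone P ∪ zone Q) ∩ zone R is the polygon with vertices (4.2,3), (2,5.75), (2,6.571), (8,4), (6.5,3).
By the shoelace formula its area is 9.94.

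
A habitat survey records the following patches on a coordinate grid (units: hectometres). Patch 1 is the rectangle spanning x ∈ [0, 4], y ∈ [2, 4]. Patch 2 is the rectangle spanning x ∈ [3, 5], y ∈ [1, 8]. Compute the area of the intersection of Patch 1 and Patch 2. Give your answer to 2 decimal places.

2.00

|Patch 1∩Patch 2|: x∈[3,4], y∈[2,4] → 1·2 = 2.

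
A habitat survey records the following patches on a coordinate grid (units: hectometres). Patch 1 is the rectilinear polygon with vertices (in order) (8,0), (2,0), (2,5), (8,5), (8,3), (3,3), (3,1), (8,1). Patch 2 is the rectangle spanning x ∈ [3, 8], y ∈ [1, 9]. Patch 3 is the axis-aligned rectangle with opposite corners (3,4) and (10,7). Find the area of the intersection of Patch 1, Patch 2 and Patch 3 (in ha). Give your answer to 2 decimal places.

5.00

The intersection is the polygon with vertices (8,4), (3,4), (3,5), (8,5).
By the shoelace formula its area is 5.00.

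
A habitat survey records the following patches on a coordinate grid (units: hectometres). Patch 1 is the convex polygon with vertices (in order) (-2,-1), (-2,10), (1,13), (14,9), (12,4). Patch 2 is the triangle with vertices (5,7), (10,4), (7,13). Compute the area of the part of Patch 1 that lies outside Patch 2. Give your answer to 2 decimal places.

126.65

|Patch 1| = 143.5, |Patch 1∩Patch 2| = 16.8518.
|Patch 1 ∖ Patch 2| = |Patch 1| − |Patch 1∩Patch 2| = 143.5 − 16.8518 = 126.65.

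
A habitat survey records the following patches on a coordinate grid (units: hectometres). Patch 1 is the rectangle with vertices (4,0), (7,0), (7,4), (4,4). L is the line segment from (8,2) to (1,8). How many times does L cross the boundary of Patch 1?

The segment meets the boundary at (5.667,4), (7,2.857).

2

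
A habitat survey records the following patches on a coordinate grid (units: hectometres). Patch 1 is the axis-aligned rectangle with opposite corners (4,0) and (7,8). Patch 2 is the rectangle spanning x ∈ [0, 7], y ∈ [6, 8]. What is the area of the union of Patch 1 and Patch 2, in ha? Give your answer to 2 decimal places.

32.00

By inclusion–exclusion:
Individual areas: |Patch 1| = 24, |Patch 2| = 14.
|Patch 1∩Patch 2|: x∈[4,7], y∈[6,8] → 3·2 = 6.
|Patch 1 ∪ Patch 2| = 38 − 6 = 32.00.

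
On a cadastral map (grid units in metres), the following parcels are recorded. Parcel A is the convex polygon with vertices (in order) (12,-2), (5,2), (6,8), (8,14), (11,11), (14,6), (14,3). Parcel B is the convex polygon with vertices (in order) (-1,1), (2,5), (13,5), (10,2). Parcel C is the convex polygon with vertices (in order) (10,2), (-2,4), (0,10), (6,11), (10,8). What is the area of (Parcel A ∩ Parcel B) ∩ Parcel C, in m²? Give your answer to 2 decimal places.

12.22

The region (Parcel A ∩ Parcel B) ∩ Parcel C is the polygon with vertices (5.5,5), (10,5), (10,2), (5.135,2.811).
By the shoelace formula its area is 12.22.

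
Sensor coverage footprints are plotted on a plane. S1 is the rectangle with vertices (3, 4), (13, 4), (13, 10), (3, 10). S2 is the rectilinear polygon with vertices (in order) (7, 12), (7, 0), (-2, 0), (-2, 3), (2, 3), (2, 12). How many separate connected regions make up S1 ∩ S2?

S1 ∩ S2 is a single connected region.

1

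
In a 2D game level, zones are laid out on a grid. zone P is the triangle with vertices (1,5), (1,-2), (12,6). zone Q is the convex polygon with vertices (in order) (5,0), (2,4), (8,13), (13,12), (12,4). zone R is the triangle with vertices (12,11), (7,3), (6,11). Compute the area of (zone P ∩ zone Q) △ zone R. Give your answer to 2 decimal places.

|zone P ∩ zone Q| = 24.6499.
|(zone P ∩ zone Q) ∩ zone R| = 2.5472.
|(zone P ∩ zone Q) △ zone R| = 24.6499 + 24 − 5.0944 = 43.56.

43.56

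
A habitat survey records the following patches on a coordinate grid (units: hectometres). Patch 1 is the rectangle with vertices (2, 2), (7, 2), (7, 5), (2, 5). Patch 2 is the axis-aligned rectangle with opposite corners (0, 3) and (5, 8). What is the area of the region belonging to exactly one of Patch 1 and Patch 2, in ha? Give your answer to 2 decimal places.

|Patch 1∩Patch 2|: x∈[2,5], y∈[3,5] → 3·2 = 6.
|Patch 1 △ Patch 2| = |Patch 1| + |Patch 2| − 2·|Patch 1∩Patch 2| = 15 + 25 − 12 = 28.00.

28.00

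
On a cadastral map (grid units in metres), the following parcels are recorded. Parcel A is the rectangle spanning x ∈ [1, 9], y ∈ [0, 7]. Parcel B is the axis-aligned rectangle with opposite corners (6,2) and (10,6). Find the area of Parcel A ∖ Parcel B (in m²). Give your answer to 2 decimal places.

44.00

|Parcel A∩Parcel B|: x∈[6,9], y∈[2,6] → 3·4 = 12.
|Parcel A| = 56.
|Parcel A ∖ Parcel B| = |Parcel A| − |Parcel A∩Parcel B| = 56 − 12 = 44.00.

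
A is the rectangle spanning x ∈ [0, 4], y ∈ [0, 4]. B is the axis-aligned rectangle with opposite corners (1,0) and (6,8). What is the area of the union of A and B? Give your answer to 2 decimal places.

44.00

By inclusion–exclusion:
Individual areas: |A| = 16, |B| = 40.
|A∩B|: x∈[1,4], y∈[0,4] → 3·4 = 12.
|A ∪ B| = 56 − 12 = 44.00.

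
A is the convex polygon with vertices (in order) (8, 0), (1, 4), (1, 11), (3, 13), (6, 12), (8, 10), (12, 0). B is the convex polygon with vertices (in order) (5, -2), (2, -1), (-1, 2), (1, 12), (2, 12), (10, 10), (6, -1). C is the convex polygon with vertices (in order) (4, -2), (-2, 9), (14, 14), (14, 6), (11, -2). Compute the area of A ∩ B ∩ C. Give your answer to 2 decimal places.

The intersection is the polygon with vertices (1,9.938), (5.111,11.222), (7.333,10.667), (8,10), (9.048,7.381), (6.645,0.774), (1,4).
By the shoelace formula its area is 60.54.

60.54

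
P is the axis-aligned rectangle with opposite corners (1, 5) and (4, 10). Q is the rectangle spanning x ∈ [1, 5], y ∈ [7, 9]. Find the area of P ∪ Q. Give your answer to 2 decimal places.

17.00

By inclusion–exclusion:
Individual areas: |P| = 15, |Q| = 8.
|P∩Q|: x∈[1,4], y∈[7,9] → 3·2 = 6.
|P ∪ Q| = 23 − 6 = 17.00.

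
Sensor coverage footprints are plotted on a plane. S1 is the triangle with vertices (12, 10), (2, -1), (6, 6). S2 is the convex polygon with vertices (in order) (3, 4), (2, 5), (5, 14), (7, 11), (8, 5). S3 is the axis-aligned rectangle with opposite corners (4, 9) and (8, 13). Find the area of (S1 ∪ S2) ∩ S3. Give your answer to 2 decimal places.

The region (S1 ∪ S2) ∩ S3 is the polygon with vertices (4.667,13), (5.667,13), (7,11), (7.333,9), (4,9), (4,11).
By the shoelace formula its area is 10.33.

10.33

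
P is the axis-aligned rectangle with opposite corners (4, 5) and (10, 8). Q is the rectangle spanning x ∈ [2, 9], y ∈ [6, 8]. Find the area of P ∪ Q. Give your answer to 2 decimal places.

22.00

By inclusion–exclusion:
Individual areas: |P| = 18, |Q| = 14.
|P∩Q|: x∈[4,9], y∈[6,8] → 5·2 = 10.
|P ∪ Q| = 32 − 10 = 22.00.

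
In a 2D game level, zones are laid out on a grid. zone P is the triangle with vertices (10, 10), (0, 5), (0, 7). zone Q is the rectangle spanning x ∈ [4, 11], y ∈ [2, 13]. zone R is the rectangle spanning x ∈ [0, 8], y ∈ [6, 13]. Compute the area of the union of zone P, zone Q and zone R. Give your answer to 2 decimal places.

106.00

By inclusion–exclusion:
Individual areas: |zone P| = 10, |zone Q| = 77, |zone R| = 56.
|zone P∩zone Q| = 3.6.
|zone P∩zone R| = 8.6.
|zone Q∩zone R|: x∈[4,8], y∈[6,13] → 4·7 = 28.
|zone P∩zone Q∩zone R| = 3.2.
|zone P ∪ zone Q ∪ zone R| = 143 − 40.2 + 3.2 = 106.00.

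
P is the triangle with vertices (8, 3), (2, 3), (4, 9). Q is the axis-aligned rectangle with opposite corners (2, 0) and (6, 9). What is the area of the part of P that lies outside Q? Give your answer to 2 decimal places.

|P| = 18, |P∩Q| = 15.
|P ∖ Q| = |P| − |P∩Q| = 18 − 15 = 3.00.

3.00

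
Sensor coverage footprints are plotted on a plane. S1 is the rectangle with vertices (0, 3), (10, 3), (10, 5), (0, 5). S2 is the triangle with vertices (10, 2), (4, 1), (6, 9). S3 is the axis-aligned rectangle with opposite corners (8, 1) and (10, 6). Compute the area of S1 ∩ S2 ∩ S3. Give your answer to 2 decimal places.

The intersection is the polygon with vertices (9.429,3), (8,3), (8,5), (8.286,5).
By the shoelace formula its area is 1.71.

1.71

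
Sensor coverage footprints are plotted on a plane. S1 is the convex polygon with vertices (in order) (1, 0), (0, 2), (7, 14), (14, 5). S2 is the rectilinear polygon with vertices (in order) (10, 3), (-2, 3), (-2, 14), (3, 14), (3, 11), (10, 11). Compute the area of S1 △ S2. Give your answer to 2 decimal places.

87.79

|S1| = 89, |S2| = 111, |S1∩S2| = 56.104.
|S1 △ S2| = |S1| + |S2| − 2·|S1∩S2| = 89 + 111 − 112.2081 = 87.79.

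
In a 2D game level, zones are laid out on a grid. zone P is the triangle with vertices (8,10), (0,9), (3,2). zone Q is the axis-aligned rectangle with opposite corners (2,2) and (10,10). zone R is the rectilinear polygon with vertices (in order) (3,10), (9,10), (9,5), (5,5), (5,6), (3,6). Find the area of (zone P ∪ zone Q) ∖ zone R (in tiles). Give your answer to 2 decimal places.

40.92

|zone P ∪ zone Q| = 68.9167.
|(zone P ∪ zone Q) ∩ zone R| = 28.
|(zone P ∪ zone Q) ∖ zone R| = 68.9167 − 28 = 40.92.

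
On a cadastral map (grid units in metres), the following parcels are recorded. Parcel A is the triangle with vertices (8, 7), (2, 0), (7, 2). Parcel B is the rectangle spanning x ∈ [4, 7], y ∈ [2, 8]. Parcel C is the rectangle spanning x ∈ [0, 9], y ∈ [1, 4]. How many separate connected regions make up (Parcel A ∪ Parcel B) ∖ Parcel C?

2

(Parcel A ∪ Parcel B) ∖ Parcel C splits into 2 disjoint pieces (area 13.5167, area 0.8214).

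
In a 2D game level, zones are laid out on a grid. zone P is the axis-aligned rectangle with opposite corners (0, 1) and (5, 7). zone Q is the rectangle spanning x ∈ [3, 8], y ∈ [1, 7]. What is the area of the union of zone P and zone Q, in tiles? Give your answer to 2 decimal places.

48.00

By inclusion–exclusion:
Individual areas: |zone P| = 30, |zone Q| = 30.
|zone P∩zone Q|: x∈[3,5], y∈[1,7] → 2·6 = 12.
|zone P ∪ zone Q| = 60 − 12 = 48.00.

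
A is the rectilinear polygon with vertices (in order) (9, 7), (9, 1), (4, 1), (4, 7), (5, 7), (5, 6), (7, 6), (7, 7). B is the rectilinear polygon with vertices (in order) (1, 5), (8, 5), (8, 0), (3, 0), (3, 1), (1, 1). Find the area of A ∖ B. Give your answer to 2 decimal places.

|A| = 28, |A∩B| = 16.
|A ∖ B| = |A| − |A∩B| = 28 − 16 = 12.00.

12.00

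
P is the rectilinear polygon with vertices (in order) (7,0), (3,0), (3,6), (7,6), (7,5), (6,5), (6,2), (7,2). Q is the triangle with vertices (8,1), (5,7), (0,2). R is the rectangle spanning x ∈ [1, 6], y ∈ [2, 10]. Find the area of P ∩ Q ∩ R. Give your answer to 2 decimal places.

11.25

The intersection is the polygon with vertices (4,6), (5.5,6), (6,5), (6,2), (3,2), (3,5).
By the shoelace formula its area is 11.25.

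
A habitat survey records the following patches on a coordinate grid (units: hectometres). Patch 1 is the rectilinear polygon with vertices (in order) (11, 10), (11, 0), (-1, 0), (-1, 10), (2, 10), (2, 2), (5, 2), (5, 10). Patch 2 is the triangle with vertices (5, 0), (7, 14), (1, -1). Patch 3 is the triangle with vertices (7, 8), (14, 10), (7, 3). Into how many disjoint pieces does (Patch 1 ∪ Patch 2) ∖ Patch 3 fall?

(Patch 1 ∪ Patch 2) ∖ Patch 3 is a single connected region.

1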